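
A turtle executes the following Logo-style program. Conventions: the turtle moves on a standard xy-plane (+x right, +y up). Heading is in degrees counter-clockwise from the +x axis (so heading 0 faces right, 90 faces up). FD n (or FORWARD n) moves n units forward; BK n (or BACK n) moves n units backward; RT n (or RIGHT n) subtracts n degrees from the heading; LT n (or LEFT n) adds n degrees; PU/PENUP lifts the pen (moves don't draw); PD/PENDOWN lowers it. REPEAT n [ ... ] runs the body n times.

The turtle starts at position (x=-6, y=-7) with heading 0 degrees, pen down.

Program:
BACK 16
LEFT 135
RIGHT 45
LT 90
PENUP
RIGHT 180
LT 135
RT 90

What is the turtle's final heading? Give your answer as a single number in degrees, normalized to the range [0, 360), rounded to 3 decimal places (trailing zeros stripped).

Answer: 45

Derivation:
Executing turtle program step by step:
Start: pos=(-6,-7), heading=0, pen down
BK 16: (-6,-7) -> (-22,-7) [heading=0, draw]
LT 135: heading 0 -> 135
RT 45: heading 135 -> 90
LT 90: heading 90 -> 180
PU: pen up
RT 180: heading 180 -> 0
LT 135: heading 0 -> 135
RT 90: heading 135 -> 45
Final: pos=(-22,-7), heading=45, 1 segment(s) drawn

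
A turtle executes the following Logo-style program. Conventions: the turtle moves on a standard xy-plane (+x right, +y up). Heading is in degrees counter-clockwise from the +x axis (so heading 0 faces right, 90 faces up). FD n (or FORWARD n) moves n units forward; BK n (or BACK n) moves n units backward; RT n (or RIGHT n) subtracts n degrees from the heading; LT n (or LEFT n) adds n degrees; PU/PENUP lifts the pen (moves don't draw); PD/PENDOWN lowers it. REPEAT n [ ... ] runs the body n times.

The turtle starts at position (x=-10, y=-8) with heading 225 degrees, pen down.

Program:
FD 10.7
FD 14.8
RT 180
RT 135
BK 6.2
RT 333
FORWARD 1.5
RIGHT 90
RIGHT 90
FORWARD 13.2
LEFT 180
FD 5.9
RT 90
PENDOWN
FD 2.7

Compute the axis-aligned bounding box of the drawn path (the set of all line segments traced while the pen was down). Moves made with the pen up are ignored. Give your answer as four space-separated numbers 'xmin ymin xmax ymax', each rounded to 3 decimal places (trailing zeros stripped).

Answer: -33.343 -26.031 -10 -8

Derivation:
Executing turtle program step by step:
Start: pos=(-10,-8), heading=225, pen down
FD 10.7: (-10,-8) -> (-17.566,-15.566) [heading=225, draw]
FD 14.8: (-17.566,-15.566) -> (-28.031,-26.031) [heading=225, draw]
RT 180: heading 225 -> 45
RT 135: heading 45 -> 270
BK 6.2: (-28.031,-26.031) -> (-28.031,-19.831) [heading=270, draw]
RT 333: heading 270 -> 297
FD 1.5: (-28.031,-19.831) -> (-27.35,-21.168) [heading=297, draw]
RT 90: heading 297 -> 207
RT 90: heading 207 -> 117
FD 13.2: (-27.35,-21.168) -> (-33.343,-9.406) [heading=117, draw]
LT 180: heading 117 -> 297
FD 5.9: (-33.343,-9.406) -> (-30.664,-14.663) [heading=297, draw]
RT 90: heading 297 -> 207
PD: pen down
FD 2.7: (-30.664,-14.663) -> (-33.07,-15.889) [heading=207, draw]
Final: pos=(-33.07,-15.889), heading=207, 7 segment(s) drawn

Segment endpoints: x in {-33.343, -33.07, -30.664, -28.031, -27.35, -17.566, -10}, y in {-26.031, -21.168, -19.831, -15.889, -15.566, -14.663, -9.406, -8}
xmin=-33.343, ymin=-26.031, xmax=-10, ymax=-8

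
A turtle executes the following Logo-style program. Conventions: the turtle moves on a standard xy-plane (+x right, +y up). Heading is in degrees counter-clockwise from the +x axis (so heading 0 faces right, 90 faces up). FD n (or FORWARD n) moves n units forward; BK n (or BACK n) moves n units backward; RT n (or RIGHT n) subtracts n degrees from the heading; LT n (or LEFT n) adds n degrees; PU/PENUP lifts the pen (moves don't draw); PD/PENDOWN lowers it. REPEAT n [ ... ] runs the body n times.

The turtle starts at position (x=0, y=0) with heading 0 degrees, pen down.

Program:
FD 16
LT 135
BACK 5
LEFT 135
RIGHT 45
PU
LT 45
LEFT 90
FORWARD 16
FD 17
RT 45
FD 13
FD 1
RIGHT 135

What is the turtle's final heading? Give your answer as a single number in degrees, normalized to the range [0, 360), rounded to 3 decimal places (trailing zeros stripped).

Executing turtle program step by step:
Start: pos=(0,0), heading=0, pen down
FD 16: (0,0) -> (16,0) [heading=0, draw]
LT 135: heading 0 -> 135
BK 5: (16,0) -> (19.536,-3.536) [heading=135, draw]
LT 135: heading 135 -> 270
RT 45: heading 270 -> 225
PU: pen up
LT 45: heading 225 -> 270
LT 90: heading 270 -> 0
FD 16: (19.536,-3.536) -> (35.536,-3.536) [heading=0, move]
FD 17: (35.536,-3.536) -> (52.536,-3.536) [heading=0, move]
RT 45: heading 0 -> 315
FD 13: (52.536,-3.536) -> (61.728,-12.728) [heading=315, move]
FD 1: (61.728,-12.728) -> (62.435,-13.435) [heading=315, move]
RT 135: heading 315 -> 180
Final: pos=(62.435,-13.435), heading=180, 2 segment(s) drawn

Answer: 180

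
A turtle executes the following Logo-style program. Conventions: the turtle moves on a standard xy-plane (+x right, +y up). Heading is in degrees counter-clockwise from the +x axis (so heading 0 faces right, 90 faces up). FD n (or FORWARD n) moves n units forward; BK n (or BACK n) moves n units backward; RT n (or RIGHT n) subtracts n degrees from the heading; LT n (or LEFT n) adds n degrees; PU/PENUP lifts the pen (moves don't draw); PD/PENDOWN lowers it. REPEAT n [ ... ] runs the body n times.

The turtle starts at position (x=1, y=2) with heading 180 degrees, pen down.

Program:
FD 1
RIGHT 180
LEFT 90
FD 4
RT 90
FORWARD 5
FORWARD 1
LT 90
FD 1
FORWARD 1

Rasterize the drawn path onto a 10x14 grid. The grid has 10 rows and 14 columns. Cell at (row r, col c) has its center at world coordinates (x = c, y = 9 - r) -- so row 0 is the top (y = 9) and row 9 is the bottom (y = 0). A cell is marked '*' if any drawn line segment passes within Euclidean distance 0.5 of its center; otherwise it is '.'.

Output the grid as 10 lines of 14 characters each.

Segment 0: (1,2) -> (0,2)
Segment 1: (0,2) -> (0,6)
Segment 2: (0,6) -> (5,6)
Segment 3: (5,6) -> (6,6)
Segment 4: (6,6) -> (6,7)
Segment 5: (6,7) -> (6,8)

Answer: ..............
......*.......
......*.......
*******.......
*.............
*.............
*.............
**............
..............
..............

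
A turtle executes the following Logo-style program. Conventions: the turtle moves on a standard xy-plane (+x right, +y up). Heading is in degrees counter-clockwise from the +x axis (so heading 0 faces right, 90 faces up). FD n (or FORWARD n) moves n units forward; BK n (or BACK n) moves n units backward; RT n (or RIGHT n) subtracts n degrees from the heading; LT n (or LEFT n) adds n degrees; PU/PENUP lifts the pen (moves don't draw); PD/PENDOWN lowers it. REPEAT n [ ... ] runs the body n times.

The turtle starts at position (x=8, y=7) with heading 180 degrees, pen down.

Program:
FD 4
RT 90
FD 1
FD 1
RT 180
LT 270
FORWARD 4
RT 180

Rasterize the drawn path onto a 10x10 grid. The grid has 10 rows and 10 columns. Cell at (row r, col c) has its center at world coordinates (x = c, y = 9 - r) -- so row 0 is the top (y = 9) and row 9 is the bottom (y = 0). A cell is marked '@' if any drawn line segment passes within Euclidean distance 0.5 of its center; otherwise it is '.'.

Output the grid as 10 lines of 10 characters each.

Answer: @@@@@.....
....@.....
....@@@@@.
..........
..........
..........
..........
..........
..........
..........

Derivation:
Segment 0: (8,7) -> (4,7)
Segment 1: (4,7) -> (4,8)
Segment 2: (4,8) -> (4,9)
Segment 3: (4,9) -> (0,9)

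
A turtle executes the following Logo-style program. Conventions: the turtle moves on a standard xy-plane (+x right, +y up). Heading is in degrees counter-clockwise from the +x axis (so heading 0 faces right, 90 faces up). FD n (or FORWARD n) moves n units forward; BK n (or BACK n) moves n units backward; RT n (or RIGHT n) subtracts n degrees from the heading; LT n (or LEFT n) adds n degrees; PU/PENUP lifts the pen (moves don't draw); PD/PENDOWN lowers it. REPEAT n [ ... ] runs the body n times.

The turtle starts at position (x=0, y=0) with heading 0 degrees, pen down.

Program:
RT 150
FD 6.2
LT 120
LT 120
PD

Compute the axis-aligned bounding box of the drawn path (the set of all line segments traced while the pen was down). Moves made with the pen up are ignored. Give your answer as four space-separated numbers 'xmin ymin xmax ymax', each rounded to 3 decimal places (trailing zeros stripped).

Executing turtle program step by step:
Start: pos=(0,0), heading=0, pen down
RT 150: heading 0 -> 210
FD 6.2: (0,0) -> (-5.369,-3.1) [heading=210, draw]
LT 120: heading 210 -> 330
LT 120: heading 330 -> 90
PD: pen down
Final: pos=(-5.369,-3.1), heading=90, 1 segment(s) drawn

Segment endpoints: x in {-5.369, 0}, y in {-3.1, 0}
xmin=-5.369, ymin=-3.1, xmax=0, ymax=0

Answer: -5.369 -3.1 0 0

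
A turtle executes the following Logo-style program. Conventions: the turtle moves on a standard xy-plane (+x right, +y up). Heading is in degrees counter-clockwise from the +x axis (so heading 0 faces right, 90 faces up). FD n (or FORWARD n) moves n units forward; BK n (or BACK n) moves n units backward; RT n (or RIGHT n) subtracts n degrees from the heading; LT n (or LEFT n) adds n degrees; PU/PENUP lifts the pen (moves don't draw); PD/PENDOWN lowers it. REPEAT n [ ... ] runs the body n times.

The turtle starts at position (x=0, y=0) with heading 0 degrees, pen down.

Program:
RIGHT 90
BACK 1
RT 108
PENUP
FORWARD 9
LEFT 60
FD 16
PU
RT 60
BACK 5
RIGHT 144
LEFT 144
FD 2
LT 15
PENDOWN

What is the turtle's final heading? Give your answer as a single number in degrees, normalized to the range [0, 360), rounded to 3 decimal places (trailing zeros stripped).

Answer: 177

Derivation:
Executing turtle program step by step:
Start: pos=(0,0), heading=0, pen down
RT 90: heading 0 -> 270
BK 1: (0,0) -> (0,1) [heading=270, draw]
RT 108: heading 270 -> 162
PU: pen up
FD 9: (0,1) -> (-8.56,3.781) [heading=162, move]
LT 60: heading 162 -> 222
FD 16: (-8.56,3.781) -> (-20.45,-6.925) [heading=222, move]
PU: pen up
RT 60: heading 222 -> 162
BK 5: (-20.45,-6.925) -> (-15.695,-8.47) [heading=162, move]
RT 144: heading 162 -> 18
LT 144: heading 18 -> 162
FD 2: (-15.695,-8.47) -> (-17.597,-7.852) [heading=162, move]
LT 15: heading 162 -> 177
PD: pen down
Final: pos=(-17.597,-7.852), heading=177, 1 segment(s) drawn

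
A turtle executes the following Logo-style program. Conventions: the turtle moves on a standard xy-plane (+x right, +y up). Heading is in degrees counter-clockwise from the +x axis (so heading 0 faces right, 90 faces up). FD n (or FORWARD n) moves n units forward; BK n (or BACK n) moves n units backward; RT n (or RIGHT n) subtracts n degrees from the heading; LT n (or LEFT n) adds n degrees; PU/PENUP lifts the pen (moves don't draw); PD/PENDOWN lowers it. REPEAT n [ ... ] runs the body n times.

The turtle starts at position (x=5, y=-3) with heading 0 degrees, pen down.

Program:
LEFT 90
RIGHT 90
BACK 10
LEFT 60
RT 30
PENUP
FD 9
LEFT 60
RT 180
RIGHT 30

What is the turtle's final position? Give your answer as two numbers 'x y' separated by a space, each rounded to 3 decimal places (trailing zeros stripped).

Executing turtle program step by step:
Start: pos=(5,-3), heading=0, pen down
LT 90: heading 0 -> 90
RT 90: heading 90 -> 0
BK 10: (5,-3) -> (-5,-3) [heading=0, draw]
LT 60: heading 0 -> 60
RT 30: heading 60 -> 30
PU: pen up
FD 9: (-5,-3) -> (2.794,1.5) [heading=30, move]
LT 60: heading 30 -> 90
RT 180: heading 90 -> 270
RT 30: heading 270 -> 240
Final: pos=(2.794,1.5), heading=240, 1 segment(s) drawn

Answer: 2.794 1.5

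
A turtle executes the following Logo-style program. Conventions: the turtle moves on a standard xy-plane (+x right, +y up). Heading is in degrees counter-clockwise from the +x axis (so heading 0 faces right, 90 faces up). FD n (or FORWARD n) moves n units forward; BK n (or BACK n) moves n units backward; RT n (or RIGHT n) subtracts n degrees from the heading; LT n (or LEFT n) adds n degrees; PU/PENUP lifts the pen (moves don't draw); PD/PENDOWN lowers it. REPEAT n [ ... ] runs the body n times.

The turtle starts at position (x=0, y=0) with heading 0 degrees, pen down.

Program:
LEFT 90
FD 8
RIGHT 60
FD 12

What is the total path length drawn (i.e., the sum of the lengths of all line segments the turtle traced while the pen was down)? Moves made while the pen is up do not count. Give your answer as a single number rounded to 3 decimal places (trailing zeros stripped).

Executing turtle program step by step:
Start: pos=(0,0), heading=0, pen down
LT 90: heading 0 -> 90
FD 8: (0,0) -> (0,8) [heading=90, draw]
RT 60: heading 90 -> 30
FD 12: (0,8) -> (10.392,14) [heading=30, draw]
Final: pos=(10.392,14), heading=30, 2 segment(s) drawn

Segment lengths:
  seg 1: (0,0) -> (0,8), length = 8
  seg 2: (0,8) -> (10.392,14), length = 12
Total = 20

Answer: 20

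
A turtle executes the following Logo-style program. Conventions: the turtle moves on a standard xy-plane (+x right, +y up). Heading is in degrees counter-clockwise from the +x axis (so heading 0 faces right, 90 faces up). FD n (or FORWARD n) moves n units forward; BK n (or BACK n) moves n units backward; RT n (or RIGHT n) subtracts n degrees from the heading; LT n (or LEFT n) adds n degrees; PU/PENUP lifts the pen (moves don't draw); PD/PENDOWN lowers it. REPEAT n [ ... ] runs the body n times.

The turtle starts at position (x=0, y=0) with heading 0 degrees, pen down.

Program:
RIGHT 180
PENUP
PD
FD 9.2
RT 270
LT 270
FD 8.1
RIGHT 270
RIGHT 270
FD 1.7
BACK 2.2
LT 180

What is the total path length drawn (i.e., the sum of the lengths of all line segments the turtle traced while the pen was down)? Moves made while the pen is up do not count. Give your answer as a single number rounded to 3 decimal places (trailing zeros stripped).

Answer: 21.2

Derivation:
Executing turtle program step by step:
Start: pos=(0,0), heading=0, pen down
RT 180: heading 0 -> 180
PU: pen up
PD: pen down
FD 9.2: (0,0) -> (-9.2,0) [heading=180, draw]
RT 270: heading 180 -> 270
LT 270: heading 270 -> 180
FD 8.1: (-9.2,0) -> (-17.3,0) [heading=180, draw]
RT 270: heading 180 -> 270
RT 270: heading 270 -> 0
FD 1.7: (-17.3,0) -> (-15.6,0) [heading=0, draw]
BK 2.2: (-15.6,0) -> (-17.8,0) [heading=0, draw]
LT 180: heading 0 -> 180
Final: pos=(-17.8,0), heading=180, 4 segment(s) drawn

Segment lengths:
  seg 1: (0,0) -> (-9.2,0), length = 9.2
  seg 2: (-9.2,0) -> (-17.3,0), length = 8.1
  seg 3: (-17.3,0) -> (-15.6,0), length = 1.7
  seg 4: (-15.6,0) -> (-17.8,0), length = 2.2
Total = 21.2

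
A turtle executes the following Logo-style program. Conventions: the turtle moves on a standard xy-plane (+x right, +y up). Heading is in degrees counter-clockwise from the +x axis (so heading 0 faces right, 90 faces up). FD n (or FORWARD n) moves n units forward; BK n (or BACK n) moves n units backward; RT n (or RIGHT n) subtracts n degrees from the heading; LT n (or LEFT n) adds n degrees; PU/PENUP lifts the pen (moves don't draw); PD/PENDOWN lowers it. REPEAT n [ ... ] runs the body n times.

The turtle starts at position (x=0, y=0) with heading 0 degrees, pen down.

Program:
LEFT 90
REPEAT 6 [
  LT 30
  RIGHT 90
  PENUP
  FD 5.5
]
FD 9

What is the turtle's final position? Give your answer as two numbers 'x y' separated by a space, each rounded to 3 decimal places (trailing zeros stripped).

Executing turtle program step by step:
Start: pos=(0,0), heading=0, pen down
LT 90: heading 0 -> 90
REPEAT 6 [
  -- iteration 1/6 --
  LT 30: heading 90 -> 120
  RT 90: heading 120 -> 30
  PU: pen up
  FD 5.5: (0,0) -> (4.763,2.75) [heading=30, move]
  -- iteration 2/6 --
  LT 30: heading 30 -> 60
  RT 90: heading 60 -> 330
  PU: pen up
  FD 5.5: (4.763,2.75) -> (9.526,0) [heading=330, move]
  -- iteration 3/6 --
  LT 30: heading 330 -> 0
  RT 90: heading 0 -> 270
  PU: pen up
  FD 5.5: (9.526,0) -> (9.526,-5.5) [heading=270, move]
  -- iteration 4/6 --
  LT 30: heading 270 -> 300
  RT 90: heading 300 -> 210
  PU: pen up
  FD 5.5: (9.526,-5.5) -> (4.763,-8.25) [heading=210, move]
  -- iteration 5/6 --
  LT 30: heading 210 -> 240
  RT 90: heading 240 -> 150
  PU: pen up
  FD 5.5: (4.763,-8.25) -> (0,-5.5) [heading=150, move]
  -- iteration 6/6 --
  LT 30: heading 150 -> 180
  RT 90: heading 180 -> 90
  PU: pen up
  FD 5.5: (0,-5.5) -> (0,0) [heading=90, move]
]
FD 9: (0,0) -> (0,9) [heading=90, move]
Final: pos=(0,9), heading=90, 0 segment(s) drawn

Answer: 0 9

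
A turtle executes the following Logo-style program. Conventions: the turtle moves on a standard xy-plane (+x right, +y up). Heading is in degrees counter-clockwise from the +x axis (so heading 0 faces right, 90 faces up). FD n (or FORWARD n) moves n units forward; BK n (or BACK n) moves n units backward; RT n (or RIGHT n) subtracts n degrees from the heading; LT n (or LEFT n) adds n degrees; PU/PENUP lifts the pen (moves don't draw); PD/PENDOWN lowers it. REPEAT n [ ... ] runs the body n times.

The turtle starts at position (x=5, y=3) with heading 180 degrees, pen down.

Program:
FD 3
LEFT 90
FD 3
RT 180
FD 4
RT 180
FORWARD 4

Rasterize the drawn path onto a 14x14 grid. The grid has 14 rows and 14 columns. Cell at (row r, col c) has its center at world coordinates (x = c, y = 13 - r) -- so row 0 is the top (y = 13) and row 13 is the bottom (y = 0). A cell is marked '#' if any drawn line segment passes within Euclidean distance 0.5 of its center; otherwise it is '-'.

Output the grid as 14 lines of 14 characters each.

Answer: --------------
--------------
--------------
--------------
--------------
--------------
--------------
--------------
--------------
--#-----------
--####--------
--#-----------
--#-----------
--#-----------

Derivation:
Segment 0: (5,3) -> (2,3)
Segment 1: (2,3) -> (2,0)
Segment 2: (2,0) -> (2,4)
Segment 3: (2,4) -> (2,0)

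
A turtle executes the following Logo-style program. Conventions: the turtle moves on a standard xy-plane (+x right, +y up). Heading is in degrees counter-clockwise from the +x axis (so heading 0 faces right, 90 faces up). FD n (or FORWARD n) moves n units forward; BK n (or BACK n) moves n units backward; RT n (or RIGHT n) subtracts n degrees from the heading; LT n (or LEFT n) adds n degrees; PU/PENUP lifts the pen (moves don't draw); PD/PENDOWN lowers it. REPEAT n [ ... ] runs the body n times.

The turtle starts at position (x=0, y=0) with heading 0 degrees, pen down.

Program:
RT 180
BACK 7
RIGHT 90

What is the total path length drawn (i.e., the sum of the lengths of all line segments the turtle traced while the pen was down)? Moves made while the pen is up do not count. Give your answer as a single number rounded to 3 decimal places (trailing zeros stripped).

Executing turtle program step by step:
Start: pos=(0,0), heading=0, pen down
RT 180: heading 0 -> 180
BK 7: (0,0) -> (7,0) [heading=180, draw]
RT 90: heading 180 -> 90
Final: pos=(7,0), heading=90, 1 segment(s) drawn

Segment lengths:
  seg 1: (0,0) -> (7,0), length = 7
Total = 7

Answer: 7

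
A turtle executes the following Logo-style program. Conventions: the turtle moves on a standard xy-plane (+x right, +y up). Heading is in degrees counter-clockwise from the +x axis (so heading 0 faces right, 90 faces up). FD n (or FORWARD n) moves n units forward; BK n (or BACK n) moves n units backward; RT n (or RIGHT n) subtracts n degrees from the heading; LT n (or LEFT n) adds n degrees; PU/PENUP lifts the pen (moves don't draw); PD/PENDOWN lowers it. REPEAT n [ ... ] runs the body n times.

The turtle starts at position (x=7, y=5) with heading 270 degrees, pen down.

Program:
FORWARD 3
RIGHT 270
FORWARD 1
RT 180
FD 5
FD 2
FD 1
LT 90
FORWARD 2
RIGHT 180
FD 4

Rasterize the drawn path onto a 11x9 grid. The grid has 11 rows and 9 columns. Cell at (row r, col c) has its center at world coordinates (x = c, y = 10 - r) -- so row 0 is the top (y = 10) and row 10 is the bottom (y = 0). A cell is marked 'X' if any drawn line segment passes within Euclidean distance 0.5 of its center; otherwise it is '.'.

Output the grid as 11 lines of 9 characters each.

Segment 0: (7,5) -> (7,2)
Segment 1: (7,2) -> (8,2)
Segment 2: (8,2) -> (3,2)
Segment 3: (3,2) -> (1,2)
Segment 4: (1,2) -> (-0,2)
Segment 5: (-0,2) -> (-0,-0)
Segment 6: (-0,-0) -> (-0,4)

Answer: .........
.........
.........
.........
.........
.......X.
X......X.
X......X.
XXXXXXXXX
X........
X........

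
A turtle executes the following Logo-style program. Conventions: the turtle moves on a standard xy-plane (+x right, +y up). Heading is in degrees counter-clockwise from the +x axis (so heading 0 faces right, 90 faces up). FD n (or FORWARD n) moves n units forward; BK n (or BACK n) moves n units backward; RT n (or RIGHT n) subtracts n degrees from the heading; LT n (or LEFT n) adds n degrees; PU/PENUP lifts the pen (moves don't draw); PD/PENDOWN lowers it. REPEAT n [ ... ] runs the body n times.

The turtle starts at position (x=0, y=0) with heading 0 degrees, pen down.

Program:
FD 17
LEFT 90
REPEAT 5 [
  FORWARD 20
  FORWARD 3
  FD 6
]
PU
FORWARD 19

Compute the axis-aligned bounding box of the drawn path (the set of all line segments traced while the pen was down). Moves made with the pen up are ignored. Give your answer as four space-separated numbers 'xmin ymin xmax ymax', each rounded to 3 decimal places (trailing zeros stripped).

Executing turtle program step by step:
Start: pos=(0,0), heading=0, pen down
FD 17: (0,0) -> (17,0) [heading=0, draw]
LT 90: heading 0 -> 90
REPEAT 5 [
  -- iteration 1/5 --
  FD 20: (17,0) -> (17,20) [heading=90, draw]
  FD 3: (17,20) -> (17,23) [heading=90, draw]
  FD 6: (17,23) -> (17,29) [heading=90, draw]
  -- iteration 2/5 --
  FD 20: (17,29) -> (17,49) [heading=90, draw]
  FD 3: (17,49) -> (17,52) [heading=90, draw]
  FD 6: (17,52) -> (17,58) [heading=90, draw]
  -- iteration 3/5 --
  FD 20: (17,58) -> (17,78) [heading=90, draw]
  FD 3: (17,78) -> (17,81) [heading=90, draw]
  FD 6: (17,81) -> (17,87) [heading=90, draw]
  -- iteration 4/5 --
  FD 20: (17,87) -> (17,107) [heading=90, draw]
  FD 3: (17,107) -> (17,110) [heading=90, draw]
  FD 6: (17,110) -> (17,116) [heading=90, draw]
  -- iteration 5/5 --
  FD 20: (17,116) -> (17,136) [heading=90, draw]
  FD 3: (17,136) -> (17,139) [heading=90, draw]
  FD 6: (17,139) -> (17,145) [heading=90, draw]
]
PU: pen up
FD 19: (17,145) -> (17,164) [heading=90, move]
Final: pos=(17,164), heading=90, 16 segment(s) drawn

Segment endpoints: x in {0, 17}, y in {0, 20, 23, 29, 49, 52, 58, 78, 81, 87, 107, 110, 116, 136, 139, 145}
xmin=0, ymin=0, xmax=17, ymax=145

Answer: 0 0 17 145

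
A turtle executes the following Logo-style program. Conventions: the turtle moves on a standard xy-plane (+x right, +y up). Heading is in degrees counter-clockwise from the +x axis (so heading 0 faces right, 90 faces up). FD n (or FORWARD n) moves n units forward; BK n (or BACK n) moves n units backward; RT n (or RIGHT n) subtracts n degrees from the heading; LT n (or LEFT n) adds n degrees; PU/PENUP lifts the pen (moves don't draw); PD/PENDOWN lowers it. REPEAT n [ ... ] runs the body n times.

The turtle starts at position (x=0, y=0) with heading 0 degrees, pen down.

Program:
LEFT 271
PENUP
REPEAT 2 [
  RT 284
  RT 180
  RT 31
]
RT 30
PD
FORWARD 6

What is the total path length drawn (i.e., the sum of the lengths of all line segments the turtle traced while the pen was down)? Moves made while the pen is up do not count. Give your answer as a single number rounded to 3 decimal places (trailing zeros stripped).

Executing turtle program step by step:
Start: pos=(0,0), heading=0, pen down
LT 271: heading 0 -> 271
PU: pen up
REPEAT 2 [
  -- iteration 1/2 --
  RT 284: heading 271 -> 347
  RT 180: heading 347 -> 167
  RT 31: heading 167 -> 136
  -- iteration 2/2 --
  RT 284: heading 136 -> 212
  RT 180: heading 212 -> 32
  RT 31: heading 32 -> 1
]
RT 30: heading 1 -> 331
PD: pen down
FD 6: (0,0) -> (5.248,-2.909) [heading=331, draw]
Final: pos=(5.248,-2.909), heading=331, 1 segment(s) drawn

Segment lengths:
  seg 1: (0,0) -> (5.248,-2.909), length = 6
Total = 6

Answer: 6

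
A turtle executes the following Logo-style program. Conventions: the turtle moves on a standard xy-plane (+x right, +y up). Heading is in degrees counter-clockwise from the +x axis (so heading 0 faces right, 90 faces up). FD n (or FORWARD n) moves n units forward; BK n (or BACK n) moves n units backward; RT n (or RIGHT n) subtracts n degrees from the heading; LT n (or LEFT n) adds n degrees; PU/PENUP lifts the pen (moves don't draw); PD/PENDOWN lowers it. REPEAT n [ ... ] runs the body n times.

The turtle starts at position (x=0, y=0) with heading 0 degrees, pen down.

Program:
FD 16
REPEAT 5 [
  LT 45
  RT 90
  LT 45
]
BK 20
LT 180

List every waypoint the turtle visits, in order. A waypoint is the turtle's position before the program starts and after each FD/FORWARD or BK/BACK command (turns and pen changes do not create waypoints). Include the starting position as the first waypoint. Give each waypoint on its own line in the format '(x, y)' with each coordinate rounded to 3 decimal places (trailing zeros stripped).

Executing turtle program step by step:
Start: pos=(0,0), heading=0, pen down
FD 16: (0,0) -> (16,0) [heading=0, draw]
REPEAT 5 [
  -- iteration 1/5 --
  LT 45: heading 0 -> 45
  RT 90: heading 45 -> 315
  LT 45: heading 315 -> 0
  -- iteration 2/5 --
  LT 45: heading 0 -> 45
  RT 90: heading 45 -> 315
  LT 45: heading 315 -> 0
  -- iteration 3/5 --
  LT 45: heading 0 -> 45
  RT 90: heading 45 -> 315
  LT 45: heading 315 -> 0
  -- iteration 4/5 --
  LT 45: heading 0 -> 45
  RT 90: heading 45 -> 315
  LT 45: heading 315 -> 0
  -- iteration 5/5 --
  LT 45: heading 0 -> 45
  RT 90: heading 45 -> 315
  LT 45: heading 315 -> 0
]
BK 20: (16,0) -> (-4,0) [heading=0, draw]
LT 180: heading 0 -> 180
Final: pos=(-4,0), heading=180, 2 segment(s) drawn
Waypoints (3 total):
(0, 0)
(16, 0)
(-4, 0)

Answer: (0, 0)
(16, 0)
(-4, 0)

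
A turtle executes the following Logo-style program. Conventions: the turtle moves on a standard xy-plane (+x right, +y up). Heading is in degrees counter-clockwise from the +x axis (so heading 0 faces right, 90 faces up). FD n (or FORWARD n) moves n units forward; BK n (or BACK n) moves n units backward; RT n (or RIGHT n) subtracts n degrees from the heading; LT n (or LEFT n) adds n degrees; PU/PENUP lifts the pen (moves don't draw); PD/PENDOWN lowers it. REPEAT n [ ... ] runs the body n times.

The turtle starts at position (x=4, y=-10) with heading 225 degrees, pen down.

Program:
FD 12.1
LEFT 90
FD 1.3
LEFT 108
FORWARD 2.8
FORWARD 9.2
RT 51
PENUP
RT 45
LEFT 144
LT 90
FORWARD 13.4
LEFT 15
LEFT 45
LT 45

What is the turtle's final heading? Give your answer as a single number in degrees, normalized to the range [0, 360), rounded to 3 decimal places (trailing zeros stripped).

Answer: 306

Derivation:
Executing turtle program step by step:
Start: pos=(4,-10), heading=225, pen down
FD 12.1: (4,-10) -> (-4.556,-18.556) [heading=225, draw]
LT 90: heading 225 -> 315
FD 1.3: (-4.556,-18.556) -> (-3.637,-19.475) [heading=315, draw]
LT 108: heading 315 -> 63
FD 2.8: (-3.637,-19.475) -> (-2.366,-16.98) [heading=63, draw]
FD 9.2: (-2.366,-16.98) -> (1.811,-8.783) [heading=63, draw]
RT 51: heading 63 -> 12
PU: pen up
RT 45: heading 12 -> 327
LT 144: heading 327 -> 111
LT 90: heading 111 -> 201
FD 13.4: (1.811,-8.783) -> (-10.699,-13.585) [heading=201, move]
LT 15: heading 201 -> 216
LT 45: heading 216 -> 261
LT 45: heading 261 -> 306
Final: pos=(-10.699,-13.585), heading=306, 4 segment(s) drawn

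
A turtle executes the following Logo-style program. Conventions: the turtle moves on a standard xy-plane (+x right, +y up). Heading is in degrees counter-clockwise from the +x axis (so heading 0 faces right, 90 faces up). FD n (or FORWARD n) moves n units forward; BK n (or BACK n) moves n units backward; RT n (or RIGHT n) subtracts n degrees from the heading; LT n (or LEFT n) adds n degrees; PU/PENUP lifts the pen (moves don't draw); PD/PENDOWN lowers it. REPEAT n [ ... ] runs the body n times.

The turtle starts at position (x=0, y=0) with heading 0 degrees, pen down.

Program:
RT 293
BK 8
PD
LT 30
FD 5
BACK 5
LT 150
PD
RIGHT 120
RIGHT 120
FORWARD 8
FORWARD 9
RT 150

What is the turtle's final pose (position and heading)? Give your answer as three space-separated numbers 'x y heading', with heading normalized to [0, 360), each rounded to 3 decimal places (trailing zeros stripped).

Executing turtle program step by step:
Start: pos=(0,0), heading=0, pen down
RT 293: heading 0 -> 67
BK 8: (0,0) -> (-3.126,-7.364) [heading=67, draw]
PD: pen down
LT 30: heading 67 -> 97
FD 5: (-3.126,-7.364) -> (-3.735,-2.401) [heading=97, draw]
BK 5: (-3.735,-2.401) -> (-3.126,-7.364) [heading=97, draw]
LT 150: heading 97 -> 247
PD: pen down
RT 120: heading 247 -> 127
RT 120: heading 127 -> 7
FD 8: (-3.126,-7.364) -> (4.815,-6.389) [heading=7, draw]
FD 9: (4.815,-6.389) -> (13.747,-5.292) [heading=7, draw]
RT 150: heading 7 -> 217
Final: pos=(13.747,-5.292), heading=217, 5 segment(s) drawn

Answer: 13.747 -5.292 217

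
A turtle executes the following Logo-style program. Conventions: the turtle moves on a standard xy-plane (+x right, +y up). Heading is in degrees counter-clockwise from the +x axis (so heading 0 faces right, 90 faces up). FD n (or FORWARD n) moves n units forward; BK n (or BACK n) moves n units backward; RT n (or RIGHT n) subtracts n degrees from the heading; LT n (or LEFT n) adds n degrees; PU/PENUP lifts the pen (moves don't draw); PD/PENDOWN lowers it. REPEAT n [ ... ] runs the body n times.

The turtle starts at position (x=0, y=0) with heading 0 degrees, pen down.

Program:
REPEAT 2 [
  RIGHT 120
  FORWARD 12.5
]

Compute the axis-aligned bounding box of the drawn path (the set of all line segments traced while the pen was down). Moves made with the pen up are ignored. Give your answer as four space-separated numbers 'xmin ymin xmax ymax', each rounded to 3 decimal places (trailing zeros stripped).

Answer: -12.5 -10.825 0 0

Derivation:
Executing turtle program step by step:
Start: pos=(0,0), heading=0, pen down
REPEAT 2 [
  -- iteration 1/2 --
  RT 120: heading 0 -> 240
  FD 12.5: (0,0) -> (-6.25,-10.825) [heading=240, draw]
  -- iteration 2/2 --
  RT 120: heading 240 -> 120
  FD 12.5: (-6.25,-10.825) -> (-12.5,0) [heading=120, draw]
]
Final: pos=(-12.5,0), heading=120, 2 segment(s) drawn

Segment endpoints: x in {-12.5, -6.25, 0}, y in {-10.825, 0, 0}
xmin=-12.5, ymin=-10.825, xmax=0, ymax=0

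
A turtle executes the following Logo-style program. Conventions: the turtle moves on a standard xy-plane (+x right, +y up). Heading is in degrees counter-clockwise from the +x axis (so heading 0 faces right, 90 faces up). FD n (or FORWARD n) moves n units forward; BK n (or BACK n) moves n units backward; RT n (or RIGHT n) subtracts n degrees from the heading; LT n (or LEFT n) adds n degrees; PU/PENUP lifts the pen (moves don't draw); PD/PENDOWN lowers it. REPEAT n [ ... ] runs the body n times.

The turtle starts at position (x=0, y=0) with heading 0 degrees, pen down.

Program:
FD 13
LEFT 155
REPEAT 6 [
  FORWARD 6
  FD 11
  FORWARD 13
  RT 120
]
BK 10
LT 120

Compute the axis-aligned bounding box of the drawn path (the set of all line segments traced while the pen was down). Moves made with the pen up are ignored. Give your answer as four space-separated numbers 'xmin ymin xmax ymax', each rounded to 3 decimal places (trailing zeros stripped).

Executing turtle program step by step:
Start: pos=(0,0), heading=0, pen down
FD 13: (0,0) -> (13,0) [heading=0, draw]
LT 155: heading 0 -> 155
REPEAT 6 [
  -- iteration 1/6 --
  FD 6: (13,0) -> (7.562,2.536) [heading=155, draw]
  FD 11: (7.562,2.536) -> (-2.407,7.185) [heading=155, draw]
  FD 13: (-2.407,7.185) -> (-14.189,12.679) [heading=155, draw]
  RT 120: heading 155 -> 35
  -- iteration 2/6 --
  FD 6: (-14.189,12.679) -> (-9.274,16.12) [heading=35, draw]
  FD 11: (-9.274,16.12) -> (-0.264,22.429) [heading=35, draw]
  FD 13: (-0.264,22.429) -> (10.385,29.886) [heading=35, draw]
  RT 120: heading 35 -> 275
  -- iteration 3/6 --
  FD 6: (10.385,29.886) -> (10.908,23.909) [heading=275, draw]
  FD 11: (10.908,23.909) -> (11.867,12.951) [heading=275, draw]
  FD 13: (11.867,12.951) -> (13,0) [heading=275, draw]
  RT 120: heading 275 -> 155
  -- iteration 4/6 --
  FD 6: (13,0) -> (7.562,2.536) [heading=155, draw]
  FD 11: (7.562,2.536) -> (-2.407,7.185) [heading=155, draw]
  FD 13: (-2.407,7.185) -> (-14.189,12.679) [heading=155, draw]
  RT 120: heading 155 -> 35
  -- iteration 5/6 --
  FD 6: (-14.189,12.679) -> (-9.274,16.12) [heading=35, draw]
  FD 11: (-9.274,16.12) -> (-0.264,22.429) [heading=35, draw]
  FD 13: (-0.264,22.429) -> (10.385,29.886) [heading=35, draw]
  RT 120: heading 35 -> 275
  -- iteration 6/6 --
  FD 6: (10.385,29.886) -> (10.908,23.909) [heading=275, draw]
  FD 11: (10.908,23.909) -> (11.867,12.951) [heading=275, draw]
  FD 13: (11.867,12.951) -> (13,0) [heading=275, draw]
  RT 120: heading 275 -> 155
]
BK 10: (13,0) -> (22.063,-4.226) [heading=155, draw]
LT 120: heading 155 -> 275
Final: pos=(22.063,-4.226), heading=275, 20 segment(s) drawn

Segment endpoints: x in {-14.189, -14.189, -9.274, -9.274, -2.407, -2.407, -0.264, -0.264, 0, 7.562, 7.562, 10.385, 10.385, 10.908, 10.908, 11.867, 11.867, 13, 13, 13, 22.063}, y in {-4.226, 0, 0, 0, 2.536, 2.536, 7.185, 7.185, 12.679, 12.679, 12.951, 12.951, 16.12, 16.12, 22.429, 22.429, 23.909, 23.909, 29.886, 29.886}
xmin=-14.189, ymin=-4.226, xmax=22.063, ymax=29.886

Answer: -14.189 -4.226 22.063 29.886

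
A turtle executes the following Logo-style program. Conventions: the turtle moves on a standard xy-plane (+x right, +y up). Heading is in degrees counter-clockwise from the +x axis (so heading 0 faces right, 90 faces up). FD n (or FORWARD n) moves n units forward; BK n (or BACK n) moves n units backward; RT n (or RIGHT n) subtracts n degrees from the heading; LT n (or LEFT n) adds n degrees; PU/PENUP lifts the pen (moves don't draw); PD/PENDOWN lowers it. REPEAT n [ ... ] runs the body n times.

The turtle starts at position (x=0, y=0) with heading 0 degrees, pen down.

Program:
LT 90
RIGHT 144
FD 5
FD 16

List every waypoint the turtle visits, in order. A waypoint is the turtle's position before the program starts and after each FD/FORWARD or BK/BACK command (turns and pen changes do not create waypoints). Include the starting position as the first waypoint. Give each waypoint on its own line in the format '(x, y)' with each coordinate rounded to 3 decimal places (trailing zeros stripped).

Answer: (0, 0)
(2.939, -4.045)
(12.343, -16.989)

Derivation:
Executing turtle program step by step:
Start: pos=(0,0), heading=0, pen down
LT 90: heading 0 -> 90
RT 144: heading 90 -> 306
FD 5: (0,0) -> (2.939,-4.045) [heading=306, draw]
FD 16: (2.939,-4.045) -> (12.343,-16.989) [heading=306, draw]
Final: pos=(12.343,-16.989), heading=306, 2 segment(s) drawn
Waypoints (3 total):
(0, 0)
(2.939, -4.045)
(12.343, -16.989)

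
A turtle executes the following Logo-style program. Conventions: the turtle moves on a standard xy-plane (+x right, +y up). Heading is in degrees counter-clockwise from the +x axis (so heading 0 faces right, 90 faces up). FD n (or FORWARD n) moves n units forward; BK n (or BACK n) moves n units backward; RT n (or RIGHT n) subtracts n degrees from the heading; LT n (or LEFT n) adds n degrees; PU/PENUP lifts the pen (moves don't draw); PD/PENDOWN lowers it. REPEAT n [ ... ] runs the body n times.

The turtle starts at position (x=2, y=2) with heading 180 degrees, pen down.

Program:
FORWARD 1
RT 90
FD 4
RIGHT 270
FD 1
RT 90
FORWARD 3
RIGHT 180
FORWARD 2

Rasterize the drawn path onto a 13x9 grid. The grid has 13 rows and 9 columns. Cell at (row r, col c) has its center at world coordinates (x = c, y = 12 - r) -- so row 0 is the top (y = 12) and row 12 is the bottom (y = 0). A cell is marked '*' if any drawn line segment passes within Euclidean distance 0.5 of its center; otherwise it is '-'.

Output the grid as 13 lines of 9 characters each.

Segment 0: (2,2) -> (1,2)
Segment 1: (1,2) -> (1,6)
Segment 2: (1,6) -> (0,6)
Segment 3: (0,6) -> (-0,9)
Segment 4: (-0,9) -> (0,7)

Answer: ---------
---------
---------
*--------
*--------
*--------
**-------
-*-------
-*-------
-*-------
-**------
---------
---------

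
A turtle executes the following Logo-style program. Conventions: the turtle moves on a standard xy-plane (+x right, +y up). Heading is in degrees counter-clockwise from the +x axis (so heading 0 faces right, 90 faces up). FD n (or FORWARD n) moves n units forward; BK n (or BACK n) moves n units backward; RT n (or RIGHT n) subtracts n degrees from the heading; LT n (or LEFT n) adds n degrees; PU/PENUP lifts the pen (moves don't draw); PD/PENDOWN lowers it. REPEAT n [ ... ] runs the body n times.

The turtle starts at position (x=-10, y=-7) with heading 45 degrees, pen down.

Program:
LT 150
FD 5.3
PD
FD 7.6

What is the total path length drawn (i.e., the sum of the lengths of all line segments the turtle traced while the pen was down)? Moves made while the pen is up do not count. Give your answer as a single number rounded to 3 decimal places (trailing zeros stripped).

Answer: 12.9

Derivation:
Executing turtle program step by step:
Start: pos=(-10,-7), heading=45, pen down
LT 150: heading 45 -> 195
FD 5.3: (-10,-7) -> (-15.119,-8.372) [heading=195, draw]
PD: pen down
FD 7.6: (-15.119,-8.372) -> (-22.46,-10.339) [heading=195, draw]
Final: pos=(-22.46,-10.339), heading=195, 2 segment(s) drawn

Segment lengths:
  seg 1: (-10,-7) -> (-15.119,-8.372), length = 5.3
  seg 2: (-15.119,-8.372) -> (-22.46,-10.339), length = 7.6
Total = 12.9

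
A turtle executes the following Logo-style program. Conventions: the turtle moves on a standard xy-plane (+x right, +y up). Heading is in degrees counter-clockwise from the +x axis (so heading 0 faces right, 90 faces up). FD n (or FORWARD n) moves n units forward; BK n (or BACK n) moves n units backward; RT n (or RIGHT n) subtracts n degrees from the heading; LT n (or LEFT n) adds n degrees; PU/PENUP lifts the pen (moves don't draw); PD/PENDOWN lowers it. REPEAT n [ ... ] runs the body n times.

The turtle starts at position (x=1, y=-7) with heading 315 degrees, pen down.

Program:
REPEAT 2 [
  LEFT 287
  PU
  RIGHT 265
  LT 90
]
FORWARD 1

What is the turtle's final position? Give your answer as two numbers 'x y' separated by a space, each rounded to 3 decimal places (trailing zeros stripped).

Answer: 0 -6.983

Derivation:
Executing turtle program step by step:
Start: pos=(1,-7), heading=315, pen down
REPEAT 2 [
  -- iteration 1/2 --
  LT 287: heading 315 -> 242
  PU: pen up
  RT 265: heading 242 -> 337
  LT 90: heading 337 -> 67
  -- iteration 2/2 --
  LT 287: heading 67 -> 354
  PU: pen up
  RT 265: heading 354 -> 89
  LT 90: heading 89 -> 179
]
FD 1: (1,-7) -> (0,-6.983) [heading=179, move]
Final: pos=(0,-6.983), heading=179, 0 segment(s) drawn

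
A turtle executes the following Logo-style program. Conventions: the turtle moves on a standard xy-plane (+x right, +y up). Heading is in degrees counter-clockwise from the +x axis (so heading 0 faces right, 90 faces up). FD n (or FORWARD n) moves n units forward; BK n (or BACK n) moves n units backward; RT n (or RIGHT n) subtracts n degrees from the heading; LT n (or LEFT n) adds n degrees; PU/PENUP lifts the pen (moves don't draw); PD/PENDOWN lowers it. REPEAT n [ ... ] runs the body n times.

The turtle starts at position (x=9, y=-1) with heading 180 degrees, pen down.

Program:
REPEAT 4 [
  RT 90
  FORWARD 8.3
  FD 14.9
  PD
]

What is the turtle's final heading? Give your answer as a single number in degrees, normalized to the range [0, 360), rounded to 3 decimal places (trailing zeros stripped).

Executing turtle program step by step:
Start: pos=(9,-1), heading=180, pen down
REPEAT 4 [
  -- iteration 1/4 --
  RT 90: heading 180 -> 90
  FD 8.3: (9,-1) -> (9,7.3) [heading=90, draw]
  FD 14.9: (9,7.3) -> (9,22.2) [heading=90, draw]
  PD: pen down
  -- iteration 2/4 --
  RT 90: heading 90 -> 0
  FD 8.3: (9,22.2) -> (17.3,22.2) [heading=0, draw]
  FD 14.9: (17.3,22.2) -> (32.2,22.2) [heading=0, draw]
  PD: pen down
  -- iteration 3/4 --
  RT 90: heading 0 -> 270
  FD 8.3: (32.2,22.2) -> (32.2,13.9) [heading=270, draw]
  FD 14.9: (32.2,13.9) -> (32.2,-1) [heading=270, draw]
  PD: pen down
  -- iteration 4/4 --
  RT 90: heading 270 -> 180
  FD 8.3: (32.2,-1) -> (23.9,-1) [heading=180, draw]
  FD 14.9: (23.9,-1) -> (9,-1) [heading=180, draw]
  PD: pen down
]
Final: pos=(9,-1), heading=180, 8 segment(s) drawn

Answer: 180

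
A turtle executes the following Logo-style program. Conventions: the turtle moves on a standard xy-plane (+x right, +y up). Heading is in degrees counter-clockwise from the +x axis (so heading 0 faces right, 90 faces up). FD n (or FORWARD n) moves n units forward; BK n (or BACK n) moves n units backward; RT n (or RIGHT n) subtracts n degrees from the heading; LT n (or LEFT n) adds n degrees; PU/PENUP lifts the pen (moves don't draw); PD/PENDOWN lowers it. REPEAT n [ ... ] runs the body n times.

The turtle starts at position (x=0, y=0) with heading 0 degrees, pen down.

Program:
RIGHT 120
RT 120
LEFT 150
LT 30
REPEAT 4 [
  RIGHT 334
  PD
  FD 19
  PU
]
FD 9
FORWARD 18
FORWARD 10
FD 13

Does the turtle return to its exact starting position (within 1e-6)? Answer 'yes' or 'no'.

Executing turtle program step by step:
Start: pos=(0,0), heading=0, pen down
RT 120: heading 0 -> 240
RT 120: heading 240 -> 120
LT 150: heading 120 -> 270
LT 30: heading 270 -> 300
REPEAT 4 [
  -- iteration 1/4 --
  RT 334: heading 300 -> 326
  PD: pen down
  FD 19: (0,0) -> (15.752,-10.625) [heading=326, draw]
  PU: pen up
  -- iteration 2/4 --
  RT 334: heading 326 -> 352
  PD: pen down
  FD 19: (15.752,-10.625) -> (34.567,-13.269) [heading=352, draw]
  PU: pen up
  -- iteration 3/4 --
  RT 334: heading 352 -> 18
  PD: pen down
  FD 19: (34.567,-13.269) -> (52.637,-7.398) [heading=18, draw]
  PU: pen up
  -- iteration 4/4 --
  RT 334: heading 18 -> 44
  PD: pen down
  FD 19: (52.637,-7.398) -> (66.304,5.801) [heading=44, draw]
  PU: pen up
]
FD 9: (66.304,5.801) -> (72.778,12.053) [heading=44, move]
FD 18: (72.778,12.053) -> (85.727,24.557) [heading=44, move]
FD 10: (85.727,24.557) -> (92.92,31.503) [heading=44, move]
FD 13: (92.92,31.503) -> (102.271,40.534) [heading=44, move]
Final: pos=(102.271,40.534), heading=44, 4 segment(s) drawn

Start position: (0, 0)
Final position: (102.271, 40.534)
Distance = 110.011; >= 1e-6 -> NOT closed

Answer: no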